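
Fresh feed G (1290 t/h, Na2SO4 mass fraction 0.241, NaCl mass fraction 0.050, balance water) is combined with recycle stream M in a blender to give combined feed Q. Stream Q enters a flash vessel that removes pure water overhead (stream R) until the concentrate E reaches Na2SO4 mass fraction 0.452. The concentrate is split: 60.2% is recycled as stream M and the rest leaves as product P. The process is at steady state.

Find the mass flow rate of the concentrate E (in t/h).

Overall Na2SO4 balance (none leaves overhead): Na2SO4 in fresh feed = Na2SO4 in product, i.e. 1290×0.241 = (1−0.602)·E·0.452.
E = 310.89/(0.452×0.398) = 1728.2 t/h.

1728 t/h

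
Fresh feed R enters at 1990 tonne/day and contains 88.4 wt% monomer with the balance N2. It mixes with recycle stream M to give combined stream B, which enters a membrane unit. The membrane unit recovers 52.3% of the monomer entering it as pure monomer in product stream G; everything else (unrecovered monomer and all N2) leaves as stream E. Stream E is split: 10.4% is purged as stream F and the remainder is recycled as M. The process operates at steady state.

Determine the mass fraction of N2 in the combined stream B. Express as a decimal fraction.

N2 enters only via R and leaves only via the purge: 1990×0.116 = 0.104×(N2 in E), and the membrane unit passes all N2, so N2 in B = N2 in E = 2219.6 tonne/day.
monomer in B: m_A = 1990×0.884 + (1−0.104)·(1−0.523)·m_A, so m_A = 1759.2/0.5726 = 3072.2 tonne/day.
B = 3072.2 + 2219.6 = 5291.8 tonne/day.
N2 fraction in B = 2219.6/5291.8 = 0.419.

0.419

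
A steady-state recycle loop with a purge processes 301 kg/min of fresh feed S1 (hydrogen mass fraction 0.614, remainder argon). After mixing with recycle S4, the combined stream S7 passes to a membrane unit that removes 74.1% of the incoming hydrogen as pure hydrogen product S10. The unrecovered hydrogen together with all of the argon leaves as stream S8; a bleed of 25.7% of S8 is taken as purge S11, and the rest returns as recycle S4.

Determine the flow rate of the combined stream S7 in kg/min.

argon enters only via S1 and leaves only via the purge: 301×0.386 = 0.257×(argon in S8), and the membrane unit passes all argon, so argon in S7 = argon in S8 = 452.09 kg/min.
hydrogen in S7: m_A = 301×0.614 + (1−0.257)·(1−0.741)·m_A, so m_A = 184.81/0.8076 = 228.85 kg/min.
S7 = 228.85 + 452.09 = 680.94 kg/min.

680.9 kg/min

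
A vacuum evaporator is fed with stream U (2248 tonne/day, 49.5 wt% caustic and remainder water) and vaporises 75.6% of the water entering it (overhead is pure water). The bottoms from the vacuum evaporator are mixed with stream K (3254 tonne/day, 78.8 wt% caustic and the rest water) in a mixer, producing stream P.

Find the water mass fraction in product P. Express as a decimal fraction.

0.208

Vapour removed = 0.756×0.505×2248 = 858.24 tonne/day; concentrate = 1389.8 tonne/day.
water reaching the mixer = 277 (from concentrate) + 3254×0.212 = 966.85 tonne/day.
Product flow = 1389.8 + 3254 = 4643.8 tonne/day; water fraction = 0.208.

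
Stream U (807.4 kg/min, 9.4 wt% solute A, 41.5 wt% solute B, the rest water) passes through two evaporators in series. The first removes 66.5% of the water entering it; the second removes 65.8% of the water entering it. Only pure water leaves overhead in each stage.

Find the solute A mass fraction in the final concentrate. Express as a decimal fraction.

water in feed = 807.4×0.491 = 396.43 kg/min.
After stage 1: water left = (1−0.665)×396.43 = 132.81; stream total = 543.77 kg/min.
After stage 2: water left = (1−0.658)×132.81 = 45.419; final concentrate = 456.39 kg/min.
solute A fraction = 75.896/456.39 = 0.166.

0.166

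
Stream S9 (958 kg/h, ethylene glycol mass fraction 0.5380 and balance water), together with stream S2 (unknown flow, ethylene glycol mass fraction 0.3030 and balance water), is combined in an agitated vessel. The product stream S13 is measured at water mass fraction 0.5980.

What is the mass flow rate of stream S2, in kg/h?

1316 kg/h

Let S2 be the unknown flow. Total out = 958 + S2.
water balance: 442.6 + 0.697·S2 = 0.598·(958 + S2)
(0.697 − 0.598)·S2 = 0.598×958 − 442.6 = 130.29
S2 = 130.29 / 0.099 = 1316 kg/h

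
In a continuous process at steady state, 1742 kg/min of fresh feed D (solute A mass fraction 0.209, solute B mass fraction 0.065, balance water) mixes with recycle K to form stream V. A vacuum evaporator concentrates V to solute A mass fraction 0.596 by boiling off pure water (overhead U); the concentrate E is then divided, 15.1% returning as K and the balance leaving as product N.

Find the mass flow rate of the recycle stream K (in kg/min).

108.6 kg/min

Overall solute A balance (none leaves overhead): solute A in fresh feed = solute A in product, i.e. 1742×0.209 = (1−0.151)·E·0.596.
E = 364.08/(0.596×0.849) = 719.52 kg/min.
Recycle K = 0.151×719.52 = 108.65 kg/min.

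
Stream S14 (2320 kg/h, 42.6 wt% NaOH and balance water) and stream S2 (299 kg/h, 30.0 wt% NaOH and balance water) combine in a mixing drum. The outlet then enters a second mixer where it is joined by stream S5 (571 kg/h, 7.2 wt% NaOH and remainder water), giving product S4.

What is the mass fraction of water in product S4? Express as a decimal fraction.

0.6492

Overall, product flow = 3190 kg/h.
water in = 2320×0.574 + 299×0.700 + 571×0.928 = 2070.9 kg/h.
water fraction in S4 = 0.6492.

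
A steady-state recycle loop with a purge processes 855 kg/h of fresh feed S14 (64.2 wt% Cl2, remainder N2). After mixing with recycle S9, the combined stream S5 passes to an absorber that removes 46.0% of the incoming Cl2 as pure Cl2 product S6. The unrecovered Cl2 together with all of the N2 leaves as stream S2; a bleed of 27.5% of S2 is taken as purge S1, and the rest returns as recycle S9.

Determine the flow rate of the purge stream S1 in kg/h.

440 kg/h

N2 enters only via S14 and leaves only via the purge: 855×0.358 = 0.275×(N2 in S2), and the absorber passes all N2, so N2 in S5 = N2 in S2 = 1113.1 kg/h.
Cl2 in S5: m_A = 855×0.642 + (1−0.275)·(1−0.460)·m_A, so m_A = 548.91/0.6085 = 902.07 kg/h.
S2 = (1−0.460)×902.07 + 1113.1 = 1600.2 kg/h.
Purge S1 = 0.275×1600.2 = 440.05 kg/h.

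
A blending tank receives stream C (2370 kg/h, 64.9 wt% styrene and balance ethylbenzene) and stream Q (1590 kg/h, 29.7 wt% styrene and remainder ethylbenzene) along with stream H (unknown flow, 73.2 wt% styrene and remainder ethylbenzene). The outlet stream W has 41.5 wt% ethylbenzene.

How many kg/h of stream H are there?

Let H be the unknown flow. Total out = 3960 + H.
ethylbenzene balance: 1949.6 + 0.268·H = 0.415·(3960 + H)
(0.268 − 0.415)·H = 0.415×3960 − 1949.6 = -306.24
H = -306.24 / -0.147 = 2083.3 kg/h

2083 kg/h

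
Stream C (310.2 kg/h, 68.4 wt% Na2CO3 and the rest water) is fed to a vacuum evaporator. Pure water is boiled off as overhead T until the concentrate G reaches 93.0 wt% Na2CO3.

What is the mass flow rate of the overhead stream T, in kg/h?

Na2CO3 is conserved: 310.2×0.684 = 212.18 kg/h all reports to the concentrate.
Concentrate = 212.18/(target fraction) = 228.15 kg/h.
Overhead = 310.2 − 228.15 = 82.053 kg/h.

82.05 kg/h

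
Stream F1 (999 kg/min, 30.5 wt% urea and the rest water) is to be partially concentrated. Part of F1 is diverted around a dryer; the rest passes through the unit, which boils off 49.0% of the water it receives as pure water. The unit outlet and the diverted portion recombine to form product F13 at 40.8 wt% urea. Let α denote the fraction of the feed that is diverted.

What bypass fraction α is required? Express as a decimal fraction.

All 999×0.305 = 304.69 kg/min of urea reaches F13, so F13 = 304.69/0.408 = 746.8 kg/min and vapour = 252.2 kg/min.
The evaporator receives (1−α)·999 of feed at 0.695 water and removes 0.490 of that water:
0.490×0.695×(1−α)×999 = 252.2
(1−α) = 252.2/340.21 = 0.7413;  α = 0.2587.

0.259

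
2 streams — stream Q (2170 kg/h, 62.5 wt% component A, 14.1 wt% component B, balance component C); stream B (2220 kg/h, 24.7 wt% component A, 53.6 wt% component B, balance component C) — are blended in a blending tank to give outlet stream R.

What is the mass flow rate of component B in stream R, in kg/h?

component B out = component B in = 2170×0.141 + 2220×0.536 = 1495.9 kg/h.

1496 kg/h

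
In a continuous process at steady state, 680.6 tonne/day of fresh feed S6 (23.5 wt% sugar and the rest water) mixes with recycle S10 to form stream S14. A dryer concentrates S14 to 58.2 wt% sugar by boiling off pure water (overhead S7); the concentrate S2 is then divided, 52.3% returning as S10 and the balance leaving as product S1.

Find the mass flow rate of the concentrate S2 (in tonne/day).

Overall sugar balance (none leaves overhead): sugar in fresh feed = sugar in product, i.e. 680.6×0.235 = (1−0.523)·S2·0.582.
S2 = 159.94/(0.582×0.477) = 576.13 tonne/day.

576.1 tonne/day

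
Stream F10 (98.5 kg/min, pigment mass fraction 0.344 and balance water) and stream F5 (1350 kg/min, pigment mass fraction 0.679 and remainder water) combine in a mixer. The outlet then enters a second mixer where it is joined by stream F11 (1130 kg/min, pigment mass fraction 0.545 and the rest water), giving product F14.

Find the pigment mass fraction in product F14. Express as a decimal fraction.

Overall, product flow = 2578.5 kg/min.
pigment in = 98.5×0.344 + 1350×0.679 + 1130×0.545 = 1566.4 kg/min.
pigment fraction in F14 = 0.607.

0.607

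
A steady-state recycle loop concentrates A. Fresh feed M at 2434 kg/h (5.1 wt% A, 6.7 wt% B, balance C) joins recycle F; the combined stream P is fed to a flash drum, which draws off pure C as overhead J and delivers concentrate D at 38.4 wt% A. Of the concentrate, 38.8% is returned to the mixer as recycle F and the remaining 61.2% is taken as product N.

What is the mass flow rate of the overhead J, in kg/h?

2111 kg/h

Overall A balance (none leaves overhead): A in fresh feed = A in product, i.e. 2434×0.051 = (1−0.388)·D·0.384.
D = 124.13/(0.384×0.612) = 528.21 kg/h.
Recycle F = 0.388×528.21 = 204.95 kg/h.
Combined feed P = 2434 + 204.95 = 2638.9 kg/h.
Overhead J = P − D = 2638.9 − 528.21 = 2110.7 kg/h.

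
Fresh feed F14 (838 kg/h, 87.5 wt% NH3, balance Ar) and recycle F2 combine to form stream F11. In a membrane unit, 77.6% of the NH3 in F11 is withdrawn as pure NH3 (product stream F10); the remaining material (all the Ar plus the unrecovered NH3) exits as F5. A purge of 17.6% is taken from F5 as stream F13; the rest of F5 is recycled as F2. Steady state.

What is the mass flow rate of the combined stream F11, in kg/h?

1494 kg/h

Ar enters only via F14 and leaves only via the purge: 838×0.125 = 0.176×(Ar in F5), and the membrane unit passes all Ar, so Ar in F11 = Ar in F5 = 595.17 kg/h.
NH3 in F11: m_A = 838×0.875 + (1−0.176)·(1−0.776)·m_A, so m_A = 733.25/0.8154 = 899.23 kg/h.
F11 = 899.23 + 595.17 = 1494.4 kg/h.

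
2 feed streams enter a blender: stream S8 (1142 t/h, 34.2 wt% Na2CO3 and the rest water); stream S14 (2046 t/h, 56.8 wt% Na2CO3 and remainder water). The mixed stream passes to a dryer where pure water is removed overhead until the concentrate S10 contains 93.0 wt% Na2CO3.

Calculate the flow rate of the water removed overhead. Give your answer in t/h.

1518 t/h

Na2CO3 entering = 1142×0.342 + 2046×0.568 = 1552.7 t/h.
All Na2CO3 reports to S10, so S10 = 1552.7/0.930 = 1669.6 t/h.
Total feed = 3188 t/h; overhead = 3188 − 1669.6 = 1518.4 t/h.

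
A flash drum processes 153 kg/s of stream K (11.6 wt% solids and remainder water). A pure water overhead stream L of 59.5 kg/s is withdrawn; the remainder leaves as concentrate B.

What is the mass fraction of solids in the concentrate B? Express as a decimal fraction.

solids is not removed: 153×0.116 = 17.748 kg/s of solids enters B.
Concentrate = 153 − 59.5 = 93.5 kg/s.
Mass fraction = 17.748/93.5 = 0.1898.

0.1898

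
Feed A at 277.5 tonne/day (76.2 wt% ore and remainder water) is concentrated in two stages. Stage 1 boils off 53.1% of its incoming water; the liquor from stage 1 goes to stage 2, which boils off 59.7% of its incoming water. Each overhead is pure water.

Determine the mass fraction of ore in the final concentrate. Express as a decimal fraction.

water in feed = 277.5×0.238 = 66.045 tonne/day.
After stage 1: water left = (1−0.531)×66.045 = 30.975; stream total = 242.43 tonne/day.
After stage 2: water left = (1−0.597)×30.975 = 12.483; final concentrate = 223.94 tonne/day.
ore fraction = 211.46/223.94 = 0.944.

0.944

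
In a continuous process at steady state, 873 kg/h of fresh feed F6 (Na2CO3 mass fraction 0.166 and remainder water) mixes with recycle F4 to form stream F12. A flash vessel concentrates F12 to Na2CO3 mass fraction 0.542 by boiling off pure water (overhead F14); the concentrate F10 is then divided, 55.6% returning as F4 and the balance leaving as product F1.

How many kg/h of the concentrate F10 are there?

Overall Na2CO3 balance (none leaves overhead): Na2CO3 in fresh feed = Na2CO3 in product, i.e. 873×0.166 = (1−0.556)·F10·0.542.
F10 = 144.92/(0.542×0.444) = 602.2 kg/h.

602.2 kg/h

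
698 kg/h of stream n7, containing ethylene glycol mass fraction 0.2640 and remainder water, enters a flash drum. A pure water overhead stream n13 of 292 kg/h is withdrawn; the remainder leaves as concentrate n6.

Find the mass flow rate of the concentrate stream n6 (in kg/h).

Concentrate = 698 − 292 = 406 kg/h.

406 kg/h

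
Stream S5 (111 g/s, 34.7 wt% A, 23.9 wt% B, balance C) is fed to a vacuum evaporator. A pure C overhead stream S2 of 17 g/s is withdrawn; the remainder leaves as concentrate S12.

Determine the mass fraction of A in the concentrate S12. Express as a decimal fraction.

A is not removed: 111×0.347 = 38.517 g/s of A enters S12.
Concentrate = 111 − 17 = 94 g/s.
Mass fraction = 38.517/94 = 0.410.

0.410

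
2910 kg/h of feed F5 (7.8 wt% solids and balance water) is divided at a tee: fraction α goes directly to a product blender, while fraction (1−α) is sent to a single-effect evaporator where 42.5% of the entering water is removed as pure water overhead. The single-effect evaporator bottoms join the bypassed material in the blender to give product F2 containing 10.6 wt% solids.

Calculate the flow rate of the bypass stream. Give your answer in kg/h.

948.3 kg/h

All 2910×0.078 = 226.98 kg/h of solids reaches F2, so F2 = 226.98/0.106 = 2141.3 kg/h and vapour = 768.68 kg/h.
The evaporator receives (1−α)·2910 of feed at 0.922 water and removes 0.425 of that water:
0.425×0.922×(1−α)×2910 = 768.68
(1−α) = 768.68/1140.3 = 0.6741;  α = 0.3259.
Bypass flow = 0.3259×2910 = 948.33 kg/h.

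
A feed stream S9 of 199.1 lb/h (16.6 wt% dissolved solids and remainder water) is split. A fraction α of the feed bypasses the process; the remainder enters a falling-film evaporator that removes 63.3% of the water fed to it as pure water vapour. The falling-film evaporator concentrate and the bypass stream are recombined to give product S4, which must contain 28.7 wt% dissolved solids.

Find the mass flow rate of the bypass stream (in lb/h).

40.1 lb/h

All 199.1×0.166 = 33.051 lb/h of dissolved solids reaches S4, so S4 = 33.051/0.287 = 115.16 lb/h and vapour = 83.941 lb/h.
The evaporator receives (1−α)·199.1 of feed at 0.834 water and removes 0.633 of that water:
0.633×0.834×(1−α)×199.1 = 83.941
(1−α) = 83.941/105.11 = 0.7986;  α = 0.2014.
Bypass flow = 0.2014×199.1 = 40.097 lb/h.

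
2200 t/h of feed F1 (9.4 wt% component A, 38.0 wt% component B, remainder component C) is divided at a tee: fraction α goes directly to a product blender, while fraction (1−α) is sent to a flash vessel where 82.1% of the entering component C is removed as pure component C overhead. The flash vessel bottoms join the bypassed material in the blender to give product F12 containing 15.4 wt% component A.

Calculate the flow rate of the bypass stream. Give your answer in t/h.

All 2200×0.094 = 206.8 t/h of component A reaches F12, so F12 = 206.8/0.154 = 1342.9 t/h and vapour = 857.14 t/h.
The evaporator receives (1−α)·2200 of feed at 0.526 component C and removes 0.821 of that component C:
0.821×0.526×(1−α)×2200 = 857.14
(1−α) = 857.14/950.06 = 0.9022;  α = 0.0978.
Bypass flow = 0.0978×2200 = 215.17 t/h.

215.2 t/h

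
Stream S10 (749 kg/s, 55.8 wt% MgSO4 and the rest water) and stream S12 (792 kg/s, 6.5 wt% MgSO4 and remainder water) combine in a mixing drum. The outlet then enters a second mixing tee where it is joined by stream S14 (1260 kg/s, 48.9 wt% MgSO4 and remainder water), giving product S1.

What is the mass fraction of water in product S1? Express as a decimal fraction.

Overall, product flow = 2801 kg/s.
water in = 749×0.442 + 792×0.935 + 1260×0.511 = 1715.4 kg/s.
water fraction in S1 = 0.6124.

0.6124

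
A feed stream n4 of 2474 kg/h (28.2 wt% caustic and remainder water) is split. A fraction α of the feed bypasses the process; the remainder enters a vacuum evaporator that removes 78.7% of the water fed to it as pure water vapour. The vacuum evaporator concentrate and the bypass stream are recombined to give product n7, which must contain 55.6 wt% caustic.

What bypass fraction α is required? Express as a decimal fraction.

All 2474×0.282 = 697.67 kg/h of caustic reaches n7, so n7 = 697.67/0.556 = 1254.8 kg/h and vapour = 1219.2 kg/h.
The evaporator receives (1−α)·2474 of feed at 0.718 water and removes 0.787 of that water:
0.787×0.718×(1−α)×2474 = 1219.2
(1−α) = 1219.2/1398 = 0.8721;  α = 0.1279.

0.128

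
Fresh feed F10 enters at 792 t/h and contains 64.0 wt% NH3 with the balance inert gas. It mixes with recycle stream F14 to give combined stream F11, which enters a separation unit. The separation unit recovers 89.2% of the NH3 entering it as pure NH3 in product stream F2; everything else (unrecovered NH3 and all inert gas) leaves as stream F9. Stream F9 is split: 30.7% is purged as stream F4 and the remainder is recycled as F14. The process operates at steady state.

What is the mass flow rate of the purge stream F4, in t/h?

inert gas enters only via F10 and leaves only via the purge: 792×0.360 = 0.307×(inert gas in F9), and the separation unit passes all inert gas, so inert gas in F11 = inert gas in F9 = 928.73 t/h.
NH3 in F11: m_A = 792×0.640 + (1−0.307)·(1−0.892)·m_A, so m_A = 506.88/0.9252 = 547.89 t/h.
F9 = (1−0.892)×547.89 + 928.73 = 987.9 t/h.
Purge F4 = 0.307×987.9 = 303.29 t/h.

303.3 t/h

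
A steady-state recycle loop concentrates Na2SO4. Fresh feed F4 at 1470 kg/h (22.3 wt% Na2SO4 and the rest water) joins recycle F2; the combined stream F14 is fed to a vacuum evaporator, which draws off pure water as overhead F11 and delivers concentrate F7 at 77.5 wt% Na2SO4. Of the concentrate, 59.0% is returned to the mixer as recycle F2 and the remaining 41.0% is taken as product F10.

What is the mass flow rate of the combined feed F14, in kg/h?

2079 kg/h

Overall Na2SO4 balance (none leaves overhead): Na2SO4 in fresh feed = Na2SO4 in product, i.e. 1470×0.223 = (1−0.590)·F7·0.775.
F7 = 327.81/(0.775×0.410) = 1031.7 kg/h.
Recycle F2 = 0.590×1031.7 = 608.68 kg/h.
Combined feed F14 = 1470 + 608.68 = 2078.7 kg/h.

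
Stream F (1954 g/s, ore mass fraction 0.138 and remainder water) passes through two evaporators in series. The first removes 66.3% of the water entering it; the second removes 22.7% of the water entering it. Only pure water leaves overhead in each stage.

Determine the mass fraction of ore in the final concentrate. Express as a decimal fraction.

water in feed = 1954×0.862 = 1684.3 g/s.
After stage 1: water left = (1−0.663)×1684.3 = 567.63; stream total = 837.28 g/s.
After stage 2: water left = (1−0.227)×567.63 = 438.77; final concentrate = 708.43 g/s.
ore fraction = 269.65/708.43 = 0.381.

0.381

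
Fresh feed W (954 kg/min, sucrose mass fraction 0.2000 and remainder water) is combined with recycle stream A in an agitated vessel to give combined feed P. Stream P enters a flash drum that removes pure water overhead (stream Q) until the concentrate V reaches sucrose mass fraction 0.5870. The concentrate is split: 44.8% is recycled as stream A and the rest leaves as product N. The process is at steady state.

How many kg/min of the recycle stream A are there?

Overall sucrose balance (none leaves overhead): sucrose in fresh feed = sucrose in product, i.e. 954×0.200 = (1−0.448)·V·0.587.
V = 190.8/(0.587×0.552) = 588.85 kg/min.
Recycle A = 0.448×588.85 = 263.8 kg/min.

263.8 kg/min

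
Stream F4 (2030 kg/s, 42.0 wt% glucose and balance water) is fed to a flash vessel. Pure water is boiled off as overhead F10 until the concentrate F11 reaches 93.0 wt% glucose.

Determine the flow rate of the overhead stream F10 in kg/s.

glucose is conserved: 2030×0.420 = 852.6 kg/s all reports to the concentrate.
Concentrate = 852.6/(target fraction) = 916.77 kg/s.
Overhead = 2030 − 916.77 = 1113.2 kg/s.

1113 kg/s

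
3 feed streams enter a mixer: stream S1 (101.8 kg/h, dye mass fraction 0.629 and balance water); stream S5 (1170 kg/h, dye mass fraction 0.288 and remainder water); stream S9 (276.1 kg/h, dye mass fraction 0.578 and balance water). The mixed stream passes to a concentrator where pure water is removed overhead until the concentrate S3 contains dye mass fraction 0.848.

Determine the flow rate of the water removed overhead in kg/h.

886.8 kg/h

dye entering = 101.8×0.629 + 1170×0.288 + 276.1×0.578 = 560.58 kg/h.
All dye reports to S3, so S3 = 560.58/0.848 = 661.06 kg/h.
Total feed = 1547.9 kg/h; overhead = 1547.9 − 661.06 = 886.84 kg/h.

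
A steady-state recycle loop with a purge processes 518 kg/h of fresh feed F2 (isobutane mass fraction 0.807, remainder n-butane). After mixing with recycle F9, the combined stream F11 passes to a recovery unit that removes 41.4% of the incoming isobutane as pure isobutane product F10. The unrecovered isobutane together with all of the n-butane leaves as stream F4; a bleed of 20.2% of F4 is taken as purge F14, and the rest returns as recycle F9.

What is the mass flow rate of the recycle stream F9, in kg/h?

n-butane enters only via F2 and leaves only via the purge: 518×0.193 = 0.202×(n-butane in F4), and the recovery unit passes all n-butane, so n-butane in F11 = n-butane in F4 = 494.92 kg/h.
isobutane in F11: m_A = 518×0.807 + (1−0.202)·(1−0.414)·m_A, so m_A = 418.03/0.5324 = 785.21 kg/h.
F4 = (1−0.414)×785.21 + 494.92 = 955.06 kg/h.
Recycle F9 = (1−0.202)×955.06 = 762.13 kg/h.

762.1 kg/h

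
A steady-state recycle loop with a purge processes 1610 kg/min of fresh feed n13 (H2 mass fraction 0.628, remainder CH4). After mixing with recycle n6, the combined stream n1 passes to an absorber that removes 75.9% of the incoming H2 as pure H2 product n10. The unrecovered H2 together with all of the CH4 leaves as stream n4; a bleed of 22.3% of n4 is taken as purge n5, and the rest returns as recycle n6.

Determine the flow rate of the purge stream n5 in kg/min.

CH4 enters only via n13 and leaves only via the purge: 1610×0.372 = 0.223×(CH4 in n4), and the absorber passes all CH4, so CH4 in n1 = CH4 in n4 = 2685.7 kg/min.
H2 in n1: m_A = 1610×0.628 + (1−0.223)·(1−0.759)·m_A, so m_A = 1011.1/0.8127 = 1244 kg/min.
n4 = (1−0.759)×1244 + 2685.7 = 2985.6 kg/min.
Purge n5 = 0.223×2985.6 = 665.78 kg/min.

665.8 kg/min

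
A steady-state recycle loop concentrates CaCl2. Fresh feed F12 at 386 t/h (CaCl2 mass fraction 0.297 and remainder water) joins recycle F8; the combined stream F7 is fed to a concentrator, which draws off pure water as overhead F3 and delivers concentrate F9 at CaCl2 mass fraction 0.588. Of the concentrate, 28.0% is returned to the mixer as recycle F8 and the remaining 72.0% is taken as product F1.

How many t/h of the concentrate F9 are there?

270.8 t/h

Overall CaCl2 balance (none leaves overhead): CaCl2 in fresh feed = CaCl2 in product, i.e. 386×0.297 = (1−0.280)·F9·0.588.
F9 = 114.64/(0.588×0.720) = 270.79 t/h.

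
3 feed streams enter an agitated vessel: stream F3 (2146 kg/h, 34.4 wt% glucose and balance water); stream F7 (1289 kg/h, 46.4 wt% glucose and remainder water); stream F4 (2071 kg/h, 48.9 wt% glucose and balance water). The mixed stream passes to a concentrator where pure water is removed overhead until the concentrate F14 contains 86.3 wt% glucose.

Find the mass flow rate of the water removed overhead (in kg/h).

glucose entering = 2146×0.344 + 1289×0.464 + 2071×0.489 = 2349 kg/h.
All glucose reports to F14, so F14 = 2349/0.863 = 2721.9 kg/h.
Total feed = 5506 kg/h; overhead = 5506 − 2721.9 = 2784.1 kg/h.

2784 kg/h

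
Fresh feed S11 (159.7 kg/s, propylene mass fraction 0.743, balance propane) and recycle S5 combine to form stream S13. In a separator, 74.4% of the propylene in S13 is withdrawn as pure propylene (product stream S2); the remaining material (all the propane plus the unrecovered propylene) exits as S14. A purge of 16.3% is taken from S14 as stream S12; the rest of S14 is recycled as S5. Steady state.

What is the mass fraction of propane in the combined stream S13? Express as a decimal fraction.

0.625

propane enters only via S11 and leaves only via the purge: 159.7×0.257 = 0.163×(propane in S14), and the separator passes all propane, so propane in S13 = propane in S14 = 251.8 kg/s.
propylene in S13: m_A = 159.7×0.743 + (1−0.163)·(1−0.744)·m_A, so m_A = 118.66/0.7857 = 151.02 kg/s.
S13 = 151.02 + 251.8 = 402.81 kg/s.
propane fraction in S13 = 251.8/402.81 = 0.625.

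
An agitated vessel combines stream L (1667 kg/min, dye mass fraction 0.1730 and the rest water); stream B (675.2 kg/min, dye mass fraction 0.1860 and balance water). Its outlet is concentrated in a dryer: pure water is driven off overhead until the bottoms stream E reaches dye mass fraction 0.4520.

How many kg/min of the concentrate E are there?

915.9 kg/min

dye entering = 1667×0.173 + 675.2×0.186 = 413.98 kg/min.
All dye reports to E, so E = 413.98/0.452 = 915.88 kg/min.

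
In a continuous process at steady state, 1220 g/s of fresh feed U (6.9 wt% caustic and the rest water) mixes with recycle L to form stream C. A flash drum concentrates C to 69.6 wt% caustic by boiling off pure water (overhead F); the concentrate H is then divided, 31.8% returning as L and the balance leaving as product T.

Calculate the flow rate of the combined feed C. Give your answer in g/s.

1276 g/s

Overall caustic balance (none leaves overhead): caustic in fresh feed = caustic in product, i.e. 1220×0.069 = (1−0.318)·H·0.696.
H = 84.18/(0.696×0.682) = 177.34 g/s.
Recycle L = 0.318×177.34 = 56.395 g/s.
Combined feed C = 1220 + 56.395 = 1276.4 g/s.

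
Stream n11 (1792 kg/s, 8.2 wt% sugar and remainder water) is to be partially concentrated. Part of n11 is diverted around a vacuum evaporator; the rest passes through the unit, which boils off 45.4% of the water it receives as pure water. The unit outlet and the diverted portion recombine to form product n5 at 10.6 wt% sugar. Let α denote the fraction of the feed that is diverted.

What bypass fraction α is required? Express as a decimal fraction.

All 1792×0.082 = 146.94 kg/s of sugar reaches n5, so n5 = 146.94/0.106 = 1386.3 kg/s and vapour = 405.74 kg/s.
The evaporator receives (1−α)·1792 of feed at 0.918 water and removes 0.454 of that water:
0.454×0.918×(1−α)×1792 = 405.74
(1−α) = 405.74/746.86 = 0.5433;  α = 0.4567.

0.457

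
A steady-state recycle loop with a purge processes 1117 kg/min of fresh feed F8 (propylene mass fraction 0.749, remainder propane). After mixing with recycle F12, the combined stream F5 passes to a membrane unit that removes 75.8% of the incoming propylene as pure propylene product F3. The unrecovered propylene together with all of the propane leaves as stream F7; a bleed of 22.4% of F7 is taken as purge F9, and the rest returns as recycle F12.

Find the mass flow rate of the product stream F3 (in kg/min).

propylene in F5: m_A = 1117×0.749 + (1−0.224)·(1−0.758)·m_A, so m_A = 836.63/0.8122 = 1030.1 kg/min.
Product F3 = 0.758×1030.1 = 780.79 kg/min.

780.8 kg/min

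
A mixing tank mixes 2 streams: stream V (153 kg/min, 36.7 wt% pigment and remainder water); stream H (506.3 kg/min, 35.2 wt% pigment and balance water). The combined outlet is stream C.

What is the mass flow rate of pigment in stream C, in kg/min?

234.4 kg/min

pigment out = pigment in = 153×0.367 + 506.3×0.352 = 234.37 kg/min.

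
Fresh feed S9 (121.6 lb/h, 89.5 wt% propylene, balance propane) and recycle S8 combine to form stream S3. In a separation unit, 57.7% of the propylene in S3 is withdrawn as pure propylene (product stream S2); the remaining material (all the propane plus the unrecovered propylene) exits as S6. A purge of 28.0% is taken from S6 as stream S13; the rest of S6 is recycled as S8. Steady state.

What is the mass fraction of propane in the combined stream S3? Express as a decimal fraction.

propane enters only via S9 and leaves only via the purge: 121.6×0.105 = 0.280×(propane in S6), and the separation unit passes all propane, so propane in S3 = propane in S6 = 45.6 lb/h.
propylene in S3: m_A = 121.6×0.895 + (1−0.280)·(1−0.577)·m_A, so m_A = 108.83/0.6954 = 156.49 lb/h.
S3 = 156.49 + 45.6 = 202.09 lb/h.
propane fraction in S3 = 45.6/202.09 = 0.226.

0.226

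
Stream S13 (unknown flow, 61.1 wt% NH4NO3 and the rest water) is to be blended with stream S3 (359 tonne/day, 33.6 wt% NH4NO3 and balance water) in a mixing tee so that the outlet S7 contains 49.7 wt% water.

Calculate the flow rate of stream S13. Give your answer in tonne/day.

Let S13 be the unknown flow. Total out = 359 + S13.
water balance: 238.38 + 0.389·S13 = 0.497·(359 + S13)
(0.389 − 0.497)·S13 = 0.497×359 − 238.38 = -59.953
S13 = -59.953 / -0.108 = 555.12 tonne/day

555.1 tonne/day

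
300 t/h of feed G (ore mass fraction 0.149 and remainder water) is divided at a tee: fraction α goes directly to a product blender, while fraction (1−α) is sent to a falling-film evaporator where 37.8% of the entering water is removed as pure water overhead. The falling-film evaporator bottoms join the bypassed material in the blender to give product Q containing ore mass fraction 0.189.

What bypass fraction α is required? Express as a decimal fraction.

0.342

All 300×0.149 = 44.7 t/h of ore reaches Q, so Q = 44.7/0.189 = 236.51 t/h and vapour = 63.492 t/h.
The evaporator receives (1−α)·300 of feed at 0.851 water and removes 0.378 of that water:
0.378×0.851×(1−α)×300 = 63.492
(1−α) = 63.492/96.503 = 0.6579;  α = 0.3421.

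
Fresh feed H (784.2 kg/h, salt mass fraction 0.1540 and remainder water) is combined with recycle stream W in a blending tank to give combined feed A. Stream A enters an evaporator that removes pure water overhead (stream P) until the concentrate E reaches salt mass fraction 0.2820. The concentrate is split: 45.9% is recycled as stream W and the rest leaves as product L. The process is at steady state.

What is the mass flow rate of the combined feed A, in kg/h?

1148 kg/h

Overall salt balance (none leaves overhead): salt in fresh feed = salt in product, i.e. 784.2×0.154 = (1−0.459)·E·0.282.
E = 120.77/(0.282×0.541) = 791.59 kg/h.
Recycle W = 0.459×791.59 = 363.34 kg/h.
Combined feed A = 784.2 + 363.34 = 1147.5 kg/h.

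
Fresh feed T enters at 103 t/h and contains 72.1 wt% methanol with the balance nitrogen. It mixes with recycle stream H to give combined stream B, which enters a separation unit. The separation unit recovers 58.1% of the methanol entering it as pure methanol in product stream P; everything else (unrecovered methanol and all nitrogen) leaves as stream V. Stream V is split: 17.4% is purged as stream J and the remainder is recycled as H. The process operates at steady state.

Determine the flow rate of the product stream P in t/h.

methanol in B: m_A = 103×0.721 + (1−0.174)·(1−0.581)·m_A, so m_A = 74.263/0.6539 = 113.57 t/h.
Product P = 0.581×113.57 = 65.983 t/h.

65.98 t/h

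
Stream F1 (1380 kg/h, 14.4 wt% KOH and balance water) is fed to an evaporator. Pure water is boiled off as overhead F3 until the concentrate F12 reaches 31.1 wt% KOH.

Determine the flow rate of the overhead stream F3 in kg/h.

KOH is conserved: 1380×0.144 = 198.72 kg/h all reports to the concentrate.
Concentrate = 198.72/(target fraction) = 638.97 kg/h.
Overhead = 1380 − 638.97 = 741.03 kg/h.

741 kg/h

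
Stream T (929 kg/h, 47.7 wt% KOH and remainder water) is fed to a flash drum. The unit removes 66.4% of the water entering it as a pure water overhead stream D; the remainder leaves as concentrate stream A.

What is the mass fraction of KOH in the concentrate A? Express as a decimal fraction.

KOH is not removed: 929×0.477 = 443.13 kg/h of KOH enters A.
water entering = 929×0.523 = 485.87 kg/h; overhead removed = 0.664×485.87 = 322.62 kg/h.
Concentrate = 929 − 322.62 = 606.38 kg/h.
Mass fraction = 443.13/606.38 = 0.7308.

0.7308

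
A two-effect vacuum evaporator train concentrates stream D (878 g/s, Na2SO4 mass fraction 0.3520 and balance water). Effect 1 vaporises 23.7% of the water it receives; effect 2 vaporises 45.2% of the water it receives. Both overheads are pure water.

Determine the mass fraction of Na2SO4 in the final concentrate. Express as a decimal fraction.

water in feed = 878×0.648 = 568.94 g/s.
After stage 1: water left = (1−0.237)×568.94 = 434.1; stream total = 743.16 g/s.
After stage 2: water left = (1−0.452)×434.1 = 237.89; final concentrate = 546.95 g/s.
Na2SO4 fraction = 309.06/546.95 = 0.5651.

0.5651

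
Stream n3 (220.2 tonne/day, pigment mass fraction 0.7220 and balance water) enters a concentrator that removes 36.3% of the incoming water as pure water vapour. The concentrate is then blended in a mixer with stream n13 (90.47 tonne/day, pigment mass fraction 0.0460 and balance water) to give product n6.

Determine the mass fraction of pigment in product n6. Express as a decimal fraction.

Vapour removed = 0.363×0.278×220.2 = 22.221 tonne/day; concentrate = 197.98 tonne/day.
pigment reaching the mixer = 158.98 (from concentrate) + 90.47×0.046 = 163.15 tonne/day.
Product flow = 197.98 + 90.47 = 288.45 tonne/day; pigment fraction = 0.5656.

0.5656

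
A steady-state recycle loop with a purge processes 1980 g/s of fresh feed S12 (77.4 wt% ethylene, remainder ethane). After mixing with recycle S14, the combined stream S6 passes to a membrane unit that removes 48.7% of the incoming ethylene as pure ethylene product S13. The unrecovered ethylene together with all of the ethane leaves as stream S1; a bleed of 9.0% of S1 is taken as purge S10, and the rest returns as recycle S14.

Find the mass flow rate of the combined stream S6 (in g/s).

7846 g/s

ethane enters only via S12 and leaves only via the purge: 1980×0.226 = 0.090×(ethane in S1), and the membrane unit passes all ethane, so ethane in S6 = ethane in S1 = 4972 g/s.
ethylene in S6: m_A = 1980×0.774 + (1−0.090)·(1−0.487)·m_A, so m_A = 1532.5/0.5332 = 2874.4 g/s.
S6 = 2874.4 + 4972 = 7846.4 g/s.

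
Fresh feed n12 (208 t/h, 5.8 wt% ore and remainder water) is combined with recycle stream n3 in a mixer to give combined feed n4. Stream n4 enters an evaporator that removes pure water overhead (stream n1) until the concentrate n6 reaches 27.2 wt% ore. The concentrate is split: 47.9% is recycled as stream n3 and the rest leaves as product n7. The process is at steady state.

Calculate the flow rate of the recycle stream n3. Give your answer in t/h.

40.78 t/h

Overall ore balance (none leaves overhead): ore in fresh feed = ore in product, i.e. 208×0.058 = (1−0.479)·n6·0.272.
n6 = 12.064/(0.272×0.521) = 85.13 t/h.
Recycle n3 = 0.479×85.13 = 40.777 t/h.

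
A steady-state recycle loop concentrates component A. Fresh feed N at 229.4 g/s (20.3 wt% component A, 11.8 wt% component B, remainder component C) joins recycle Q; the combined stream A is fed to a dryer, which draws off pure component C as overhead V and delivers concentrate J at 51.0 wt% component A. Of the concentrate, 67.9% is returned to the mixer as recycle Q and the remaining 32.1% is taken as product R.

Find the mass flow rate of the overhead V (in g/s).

Overall component A balance (none leaves overhead): component A in fresh feed = component A in product, i.e. 229.4×0.203 = (1−0.679)·J·0.510.
J = 46.568/(0.510×0.321) = 284.46 g/s.
Recycle Q = 0.679×284.46 = 193.15 g/s.
Combined feed A = 229.4 + 193.15 = 422.55 g/s.
Overhead V = A − J = 422.55 − 284.46 = 138.09 g/s.

138.1 g/s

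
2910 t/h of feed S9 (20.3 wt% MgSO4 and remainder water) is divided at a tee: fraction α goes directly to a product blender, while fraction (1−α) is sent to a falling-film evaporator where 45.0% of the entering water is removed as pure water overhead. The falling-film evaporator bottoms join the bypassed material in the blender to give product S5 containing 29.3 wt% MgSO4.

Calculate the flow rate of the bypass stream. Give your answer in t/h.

417.7 t/h

All 2910×0.203 = 590.73 t/h of MgSO4 reaches S5, so S5 = 590.73/0.293 = 2016.1 t/h and vapour = 893.86 t/h.
The evaporator receives (1−α)·2910 of feed at 0.797 water and removes 0.450 of that water:
0.450×0.797×(1−α)×2910 = 893.86
(1−α) = 893.86/1043.7 = 0.8565;  α = 0.1435.
Bypass flow = 0.1435×2910 = 417.72 t/h.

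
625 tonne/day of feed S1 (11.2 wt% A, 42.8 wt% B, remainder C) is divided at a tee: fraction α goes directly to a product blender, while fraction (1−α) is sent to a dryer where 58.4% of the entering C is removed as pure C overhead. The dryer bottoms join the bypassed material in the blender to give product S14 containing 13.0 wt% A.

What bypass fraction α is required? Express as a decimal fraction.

0.485

All 625×0.112 = 70 tonne/day of A reaches S14, so S14 = 70/0.130 = 538.46 tonne/day and vapour = 86.538 tonne/day.
The evaporator receives (1−α)·625 of feed at 0.460 C and removes 0.584 of that C:
0.584×0.460×(1−α)×625 = 86.538
(1−α) = 86.538/167.9 = 0.5154;  α = 0.4846.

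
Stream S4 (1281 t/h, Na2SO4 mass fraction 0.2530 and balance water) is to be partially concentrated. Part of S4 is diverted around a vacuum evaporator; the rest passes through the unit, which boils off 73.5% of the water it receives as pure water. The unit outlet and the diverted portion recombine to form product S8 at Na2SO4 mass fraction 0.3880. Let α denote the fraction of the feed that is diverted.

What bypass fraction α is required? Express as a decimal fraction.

All 1281×0.253 = 324.09 t/h of Na2SO4 reaches S8, so S8 = 324.09/0.388 = 835.29 t/h and vapour = 445.71 t/h.
The evaporator receives (1−α)·1281 of feed at 0.747 water and removes 0.735 of that water:
0.735×0.747×(1−α)×1281 = 445.71
(1−α) = 445.71/703.33 = 0.6337;  α = 0.3663.

0.366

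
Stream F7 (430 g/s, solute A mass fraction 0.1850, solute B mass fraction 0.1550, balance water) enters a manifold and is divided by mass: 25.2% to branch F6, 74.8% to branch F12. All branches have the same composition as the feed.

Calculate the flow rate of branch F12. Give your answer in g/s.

321.6 g/s

Branch F12 flow = 0.748×430 = 321.64 g/s.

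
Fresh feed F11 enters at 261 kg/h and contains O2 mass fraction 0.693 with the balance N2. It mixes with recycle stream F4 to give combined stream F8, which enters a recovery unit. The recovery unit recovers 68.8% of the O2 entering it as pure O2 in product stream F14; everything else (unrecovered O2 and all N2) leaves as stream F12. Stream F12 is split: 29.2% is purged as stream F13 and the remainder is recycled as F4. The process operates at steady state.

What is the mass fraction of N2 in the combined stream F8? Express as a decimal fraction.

0.542

N2 enters only via F11 and leaves only via the purge: 261×0.307 = 0.292×(N2 in F12), and the recovery unit passes all N2, so N2 in F8 = N2 in F12 = 274.41 kg/h.
O2 in F8: m_A = 261×0.693 + (1−0.292)·(1−0.688)·m_A, so m_A = 180.87/0.7791 = 232.16 kg/h.
F8 = 232.16 + 274.41 = 506.56 kg/h.
N2 fraction in F8 = 274.41/506.56 = 0.542.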